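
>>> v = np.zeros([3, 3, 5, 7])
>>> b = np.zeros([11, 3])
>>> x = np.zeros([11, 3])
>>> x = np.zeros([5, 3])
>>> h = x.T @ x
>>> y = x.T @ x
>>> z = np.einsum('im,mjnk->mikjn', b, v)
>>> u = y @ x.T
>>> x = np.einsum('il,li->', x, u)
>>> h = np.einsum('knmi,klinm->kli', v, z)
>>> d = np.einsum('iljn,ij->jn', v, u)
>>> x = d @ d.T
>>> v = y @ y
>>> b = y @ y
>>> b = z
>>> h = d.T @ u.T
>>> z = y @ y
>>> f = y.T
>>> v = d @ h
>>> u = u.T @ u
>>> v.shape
(5, 3)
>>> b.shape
(3, 11, 7, 3, 5)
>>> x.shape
(5, 5)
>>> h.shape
(7, 3)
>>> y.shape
(3, 3)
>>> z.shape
(3, 3)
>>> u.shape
(5, 5)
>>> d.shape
(5, 7)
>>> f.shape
(3, 3)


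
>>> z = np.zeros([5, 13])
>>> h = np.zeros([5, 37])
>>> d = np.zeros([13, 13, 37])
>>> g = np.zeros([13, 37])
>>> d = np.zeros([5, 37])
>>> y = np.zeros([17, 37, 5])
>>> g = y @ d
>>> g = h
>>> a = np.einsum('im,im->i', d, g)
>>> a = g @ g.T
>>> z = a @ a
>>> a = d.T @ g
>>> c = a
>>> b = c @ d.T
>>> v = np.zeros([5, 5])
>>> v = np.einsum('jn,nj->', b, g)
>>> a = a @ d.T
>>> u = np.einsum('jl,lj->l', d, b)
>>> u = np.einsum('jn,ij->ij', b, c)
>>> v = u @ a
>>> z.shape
(5, 5)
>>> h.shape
(5, 37)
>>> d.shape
(5, 37)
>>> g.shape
(5, 37)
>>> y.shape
(17, 37, 5)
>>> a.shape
(37, 5)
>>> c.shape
(37, 37)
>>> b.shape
(37, 5)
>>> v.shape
(37, 5)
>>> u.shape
(37, 37)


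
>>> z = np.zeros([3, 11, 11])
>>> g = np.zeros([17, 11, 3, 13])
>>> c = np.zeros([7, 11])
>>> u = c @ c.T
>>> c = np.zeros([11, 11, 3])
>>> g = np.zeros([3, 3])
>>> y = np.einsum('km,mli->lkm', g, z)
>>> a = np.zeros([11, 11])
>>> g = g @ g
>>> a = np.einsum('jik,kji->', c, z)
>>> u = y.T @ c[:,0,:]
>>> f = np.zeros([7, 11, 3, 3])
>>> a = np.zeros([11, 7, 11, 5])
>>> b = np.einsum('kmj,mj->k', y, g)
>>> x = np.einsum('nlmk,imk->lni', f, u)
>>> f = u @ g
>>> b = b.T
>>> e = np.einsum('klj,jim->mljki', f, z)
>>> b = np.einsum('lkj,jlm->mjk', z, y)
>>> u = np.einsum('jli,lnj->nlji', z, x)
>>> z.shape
(3, 11, 11)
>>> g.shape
(3, 3)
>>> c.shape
(11, 11, 3)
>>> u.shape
(7, 11, 3, 11)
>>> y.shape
(11, 3, 3)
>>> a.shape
(11, 7, 11, 5)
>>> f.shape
(3, 3, 3)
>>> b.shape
(3, 11, 11)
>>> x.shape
(11, 7, 3)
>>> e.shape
(11, 3, 3, 3, 11)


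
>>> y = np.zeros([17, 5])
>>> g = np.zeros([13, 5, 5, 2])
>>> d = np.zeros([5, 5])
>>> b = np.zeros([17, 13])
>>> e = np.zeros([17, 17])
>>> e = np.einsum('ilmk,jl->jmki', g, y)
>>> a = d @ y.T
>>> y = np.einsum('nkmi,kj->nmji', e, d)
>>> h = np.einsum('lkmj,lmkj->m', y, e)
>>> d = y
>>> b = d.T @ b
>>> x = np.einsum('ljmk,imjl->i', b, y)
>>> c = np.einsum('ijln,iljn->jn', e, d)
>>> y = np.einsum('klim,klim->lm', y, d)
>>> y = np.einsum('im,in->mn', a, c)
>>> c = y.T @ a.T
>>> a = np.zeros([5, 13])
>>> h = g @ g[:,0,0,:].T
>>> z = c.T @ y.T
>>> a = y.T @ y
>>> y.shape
(17, 13)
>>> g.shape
(13, 5, 5, 2)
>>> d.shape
(17, 2, 5, 13)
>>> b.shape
(13, 5, 2, 13)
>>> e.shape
(17, 5, 2, 13)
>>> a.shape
(13, 13)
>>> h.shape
(13, 5, 5, 13)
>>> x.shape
(17,)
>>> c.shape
(13, 5)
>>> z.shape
(5, 17)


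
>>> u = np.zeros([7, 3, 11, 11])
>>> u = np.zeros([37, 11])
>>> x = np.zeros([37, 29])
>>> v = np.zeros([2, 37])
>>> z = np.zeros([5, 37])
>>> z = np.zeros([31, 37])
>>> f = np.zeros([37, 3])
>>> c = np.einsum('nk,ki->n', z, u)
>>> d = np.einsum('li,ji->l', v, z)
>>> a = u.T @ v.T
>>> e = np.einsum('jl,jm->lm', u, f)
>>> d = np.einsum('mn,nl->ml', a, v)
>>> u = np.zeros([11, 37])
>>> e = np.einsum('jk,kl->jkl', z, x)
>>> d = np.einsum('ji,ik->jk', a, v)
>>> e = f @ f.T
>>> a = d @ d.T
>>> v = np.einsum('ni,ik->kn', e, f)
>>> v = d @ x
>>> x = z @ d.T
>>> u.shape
(11, 37)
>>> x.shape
(31, 11)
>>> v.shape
(11, 29)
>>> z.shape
(31, 37)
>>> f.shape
(37, 3)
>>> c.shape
(31,)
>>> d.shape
(11, 37)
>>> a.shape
(11, 11)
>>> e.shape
(37, 37)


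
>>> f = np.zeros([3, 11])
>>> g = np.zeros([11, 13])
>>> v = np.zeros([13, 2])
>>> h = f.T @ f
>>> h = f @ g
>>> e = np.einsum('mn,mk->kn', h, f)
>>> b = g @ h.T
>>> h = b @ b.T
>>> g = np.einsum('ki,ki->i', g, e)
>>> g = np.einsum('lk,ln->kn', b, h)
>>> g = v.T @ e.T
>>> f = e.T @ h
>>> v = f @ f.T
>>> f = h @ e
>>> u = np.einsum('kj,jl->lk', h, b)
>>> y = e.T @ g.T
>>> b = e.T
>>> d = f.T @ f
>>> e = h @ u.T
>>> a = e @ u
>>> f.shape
(11, 13)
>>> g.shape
(2, 11)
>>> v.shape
(13, 13)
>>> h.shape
(11, 11)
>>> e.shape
(11, 3)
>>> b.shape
(13, 11)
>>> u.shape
(3, 11)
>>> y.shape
(13, 2)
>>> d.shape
(13, 13)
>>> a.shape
(11, 11)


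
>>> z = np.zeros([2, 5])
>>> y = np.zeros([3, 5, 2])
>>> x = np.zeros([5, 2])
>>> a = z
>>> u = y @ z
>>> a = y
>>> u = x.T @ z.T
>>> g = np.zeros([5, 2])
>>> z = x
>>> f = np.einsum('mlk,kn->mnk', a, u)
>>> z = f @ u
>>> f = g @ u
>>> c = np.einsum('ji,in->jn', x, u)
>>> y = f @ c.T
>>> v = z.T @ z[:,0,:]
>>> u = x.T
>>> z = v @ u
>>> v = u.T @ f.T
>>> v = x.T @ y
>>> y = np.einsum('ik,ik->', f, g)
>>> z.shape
(2, 2, 5)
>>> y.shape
()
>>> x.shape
(5, 2)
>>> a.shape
(3, 5, 2)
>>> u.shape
(2, 5)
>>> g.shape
(5, 2)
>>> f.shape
(5, 2)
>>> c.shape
(5, 2)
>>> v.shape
(2, 5)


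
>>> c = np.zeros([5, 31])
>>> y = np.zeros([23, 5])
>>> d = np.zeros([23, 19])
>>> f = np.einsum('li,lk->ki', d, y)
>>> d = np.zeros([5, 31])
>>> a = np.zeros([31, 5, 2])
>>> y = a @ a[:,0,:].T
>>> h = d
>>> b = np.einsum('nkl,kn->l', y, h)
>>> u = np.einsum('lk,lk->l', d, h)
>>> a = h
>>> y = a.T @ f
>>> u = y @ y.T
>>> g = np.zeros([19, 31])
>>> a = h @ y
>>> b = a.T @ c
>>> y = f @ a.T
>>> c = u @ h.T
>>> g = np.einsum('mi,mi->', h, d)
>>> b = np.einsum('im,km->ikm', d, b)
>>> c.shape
(31, 5)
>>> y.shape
(5, 5)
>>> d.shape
(5, 31)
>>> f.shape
(5, 19)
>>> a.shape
(5, 19)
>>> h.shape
(5, 31)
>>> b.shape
(5, 19, 31)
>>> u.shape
(31, 31)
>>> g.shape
()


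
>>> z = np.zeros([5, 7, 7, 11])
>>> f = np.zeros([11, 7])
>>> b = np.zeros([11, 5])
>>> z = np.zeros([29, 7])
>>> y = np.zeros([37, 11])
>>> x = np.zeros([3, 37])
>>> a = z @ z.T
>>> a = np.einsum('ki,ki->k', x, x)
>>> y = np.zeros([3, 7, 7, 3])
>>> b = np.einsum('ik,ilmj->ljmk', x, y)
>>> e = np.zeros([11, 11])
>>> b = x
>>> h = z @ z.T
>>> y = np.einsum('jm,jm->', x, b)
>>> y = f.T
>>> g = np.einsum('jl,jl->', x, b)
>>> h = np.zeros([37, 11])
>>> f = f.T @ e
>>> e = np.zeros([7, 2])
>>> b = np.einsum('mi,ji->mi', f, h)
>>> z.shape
(29, 7)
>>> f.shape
(7, 11)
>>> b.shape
(7, 11)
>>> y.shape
(7, 11)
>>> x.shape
(3, 37)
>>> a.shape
(3,)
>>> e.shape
(7, 2)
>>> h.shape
(37, 11)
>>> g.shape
()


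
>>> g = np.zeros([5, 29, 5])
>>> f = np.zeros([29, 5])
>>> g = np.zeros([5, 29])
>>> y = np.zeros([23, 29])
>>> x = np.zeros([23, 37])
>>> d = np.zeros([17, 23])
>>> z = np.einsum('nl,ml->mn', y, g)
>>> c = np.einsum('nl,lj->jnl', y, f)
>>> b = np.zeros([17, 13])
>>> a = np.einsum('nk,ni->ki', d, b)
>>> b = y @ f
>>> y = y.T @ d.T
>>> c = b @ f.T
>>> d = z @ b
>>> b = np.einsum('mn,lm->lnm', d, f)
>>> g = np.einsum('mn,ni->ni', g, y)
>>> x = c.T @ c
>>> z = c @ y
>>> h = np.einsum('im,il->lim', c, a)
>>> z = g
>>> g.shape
(29, 17)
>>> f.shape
(29, 5)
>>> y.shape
(29, 17)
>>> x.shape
(29, 29)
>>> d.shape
(5, 5)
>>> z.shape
(29, 17)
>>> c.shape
(23, 29)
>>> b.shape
(29, 5, 5)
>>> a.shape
(23, 13)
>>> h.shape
(13, 23, 29)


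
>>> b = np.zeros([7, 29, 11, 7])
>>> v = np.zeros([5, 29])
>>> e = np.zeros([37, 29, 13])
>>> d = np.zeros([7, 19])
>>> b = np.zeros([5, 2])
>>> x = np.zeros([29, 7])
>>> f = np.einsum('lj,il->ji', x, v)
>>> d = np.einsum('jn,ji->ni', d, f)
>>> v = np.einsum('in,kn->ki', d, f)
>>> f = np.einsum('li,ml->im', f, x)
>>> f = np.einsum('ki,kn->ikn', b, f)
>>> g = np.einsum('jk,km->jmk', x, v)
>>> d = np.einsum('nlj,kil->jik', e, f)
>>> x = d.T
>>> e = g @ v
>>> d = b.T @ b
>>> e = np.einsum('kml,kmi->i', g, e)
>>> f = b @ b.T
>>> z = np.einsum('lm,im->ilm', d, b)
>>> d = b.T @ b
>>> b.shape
(5, 2)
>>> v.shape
(7, 19)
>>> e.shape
(19,)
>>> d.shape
(2, 2)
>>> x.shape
(2, 5, 13)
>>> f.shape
(5, 5)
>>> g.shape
(29, 19, 7)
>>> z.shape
(5, 2, 2)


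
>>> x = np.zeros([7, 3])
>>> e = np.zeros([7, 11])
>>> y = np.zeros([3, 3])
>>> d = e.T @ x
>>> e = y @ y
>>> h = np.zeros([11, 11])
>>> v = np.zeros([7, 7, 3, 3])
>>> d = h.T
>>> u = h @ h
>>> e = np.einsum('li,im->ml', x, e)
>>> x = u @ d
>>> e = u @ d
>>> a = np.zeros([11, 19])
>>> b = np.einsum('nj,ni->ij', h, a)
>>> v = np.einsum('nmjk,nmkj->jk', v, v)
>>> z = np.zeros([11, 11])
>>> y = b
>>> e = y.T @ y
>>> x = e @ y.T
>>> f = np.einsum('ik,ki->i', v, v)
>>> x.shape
(11, 19)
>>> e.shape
(11, 11)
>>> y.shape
(19, 11)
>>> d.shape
(11, 11)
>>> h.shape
(11, 11)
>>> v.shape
(3, 3)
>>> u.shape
(11, 11)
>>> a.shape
(11, 19)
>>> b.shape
(19, 11)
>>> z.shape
(11, 11)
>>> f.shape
(3,)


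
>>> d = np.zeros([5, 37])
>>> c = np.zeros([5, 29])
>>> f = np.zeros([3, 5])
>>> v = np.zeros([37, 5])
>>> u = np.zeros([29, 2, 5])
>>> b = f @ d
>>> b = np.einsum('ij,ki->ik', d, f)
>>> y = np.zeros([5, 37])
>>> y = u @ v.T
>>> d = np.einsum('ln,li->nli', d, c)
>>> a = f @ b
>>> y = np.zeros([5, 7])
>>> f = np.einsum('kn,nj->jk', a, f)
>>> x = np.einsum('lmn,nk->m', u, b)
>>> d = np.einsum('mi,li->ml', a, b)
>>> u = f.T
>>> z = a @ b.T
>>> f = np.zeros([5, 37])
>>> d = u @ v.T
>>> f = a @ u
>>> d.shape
(3, 37)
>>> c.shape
(5, 29)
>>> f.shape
(3, 5)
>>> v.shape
(37, 5)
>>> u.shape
(3, 5)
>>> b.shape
(5, 3)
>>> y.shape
(5, 7)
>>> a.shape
(3, 3)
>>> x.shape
(2,)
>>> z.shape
(3, 5)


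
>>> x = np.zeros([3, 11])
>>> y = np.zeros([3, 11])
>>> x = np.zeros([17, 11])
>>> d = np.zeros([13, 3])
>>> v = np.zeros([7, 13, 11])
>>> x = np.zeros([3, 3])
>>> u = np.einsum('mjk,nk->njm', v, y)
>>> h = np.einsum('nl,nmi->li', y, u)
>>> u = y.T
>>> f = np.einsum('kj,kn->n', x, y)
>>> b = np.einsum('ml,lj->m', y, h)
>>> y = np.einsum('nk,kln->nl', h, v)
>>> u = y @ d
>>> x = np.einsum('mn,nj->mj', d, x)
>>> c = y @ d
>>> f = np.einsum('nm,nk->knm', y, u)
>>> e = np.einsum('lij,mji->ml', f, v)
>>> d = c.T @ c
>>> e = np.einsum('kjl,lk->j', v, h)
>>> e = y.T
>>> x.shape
(13, 3)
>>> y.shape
(11, 13)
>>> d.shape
(3, 3)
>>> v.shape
(7, 13, 11)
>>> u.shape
(11, 3)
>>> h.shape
(11, 7)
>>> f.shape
(3, 11, 13)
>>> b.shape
(3,)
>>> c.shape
(11, 3)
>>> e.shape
(13, 11)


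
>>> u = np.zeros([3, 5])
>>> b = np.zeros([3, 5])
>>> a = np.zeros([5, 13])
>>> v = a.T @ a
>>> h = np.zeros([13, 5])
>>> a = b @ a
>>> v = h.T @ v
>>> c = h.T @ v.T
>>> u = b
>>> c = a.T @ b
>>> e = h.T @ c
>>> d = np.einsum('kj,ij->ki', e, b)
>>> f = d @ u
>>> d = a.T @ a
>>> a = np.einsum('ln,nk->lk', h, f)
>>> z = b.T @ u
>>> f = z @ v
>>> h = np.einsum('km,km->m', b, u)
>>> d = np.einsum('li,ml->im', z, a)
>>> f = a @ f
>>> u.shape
(3, 5)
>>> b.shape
(3, 5)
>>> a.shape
(13, 5)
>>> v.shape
(5, 13)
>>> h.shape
(5,)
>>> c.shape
(13, 5)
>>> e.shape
(5, 5)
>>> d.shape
(5, 13)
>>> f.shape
(13, 13)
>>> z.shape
(5, 5)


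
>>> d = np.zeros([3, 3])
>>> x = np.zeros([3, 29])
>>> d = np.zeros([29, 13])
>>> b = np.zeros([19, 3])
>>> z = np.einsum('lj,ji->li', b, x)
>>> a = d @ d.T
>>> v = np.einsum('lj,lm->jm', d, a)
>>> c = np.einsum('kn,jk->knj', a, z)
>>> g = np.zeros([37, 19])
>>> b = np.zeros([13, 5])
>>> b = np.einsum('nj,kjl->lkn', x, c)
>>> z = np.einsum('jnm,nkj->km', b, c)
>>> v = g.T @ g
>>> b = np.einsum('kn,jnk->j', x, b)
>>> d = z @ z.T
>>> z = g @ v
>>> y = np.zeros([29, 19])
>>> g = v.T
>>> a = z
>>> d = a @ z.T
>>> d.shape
(37, 37)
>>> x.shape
(3, 29)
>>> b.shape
(19,)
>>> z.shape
(37, 19)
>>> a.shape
(37, 19)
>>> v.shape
(19, 19)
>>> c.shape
(29, 29, 19)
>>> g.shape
(19, 19)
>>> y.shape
(29, 19)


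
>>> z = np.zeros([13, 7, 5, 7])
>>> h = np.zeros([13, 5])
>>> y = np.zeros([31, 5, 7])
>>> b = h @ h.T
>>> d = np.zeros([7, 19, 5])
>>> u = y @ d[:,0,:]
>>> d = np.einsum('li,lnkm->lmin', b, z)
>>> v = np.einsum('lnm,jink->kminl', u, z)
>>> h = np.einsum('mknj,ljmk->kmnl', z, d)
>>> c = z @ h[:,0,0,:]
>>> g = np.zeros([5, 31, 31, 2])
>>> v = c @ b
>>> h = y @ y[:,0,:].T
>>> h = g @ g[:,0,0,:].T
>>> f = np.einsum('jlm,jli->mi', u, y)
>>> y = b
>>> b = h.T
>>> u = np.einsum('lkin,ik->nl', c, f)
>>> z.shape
(13, 7, 5, 7)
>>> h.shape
(5, 31, 31, 5)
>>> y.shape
(13, 13)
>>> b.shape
(5, 31, 31, 5)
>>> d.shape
(13, 7, 13, 7)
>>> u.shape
(13, 13)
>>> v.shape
(13, 7, 5, 13)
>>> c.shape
(13, 7, 5, 13)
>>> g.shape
(5, 31, 31, 2)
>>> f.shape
(5, 7)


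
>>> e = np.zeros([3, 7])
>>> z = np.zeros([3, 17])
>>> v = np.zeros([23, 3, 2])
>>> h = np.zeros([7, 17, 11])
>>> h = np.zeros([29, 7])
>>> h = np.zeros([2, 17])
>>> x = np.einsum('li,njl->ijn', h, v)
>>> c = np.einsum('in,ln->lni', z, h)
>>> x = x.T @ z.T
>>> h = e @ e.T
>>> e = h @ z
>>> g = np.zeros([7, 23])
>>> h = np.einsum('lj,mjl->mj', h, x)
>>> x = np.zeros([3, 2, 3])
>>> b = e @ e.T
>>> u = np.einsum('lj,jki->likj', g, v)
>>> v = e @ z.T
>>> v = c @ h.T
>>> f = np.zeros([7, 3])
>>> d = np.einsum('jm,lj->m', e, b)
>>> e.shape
(3, 17)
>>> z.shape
(3, 17)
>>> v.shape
(2, 17, 23)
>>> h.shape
(23, 3)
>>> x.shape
(3, 2, 3)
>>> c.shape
(2, 17, 3)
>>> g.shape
(7, 23)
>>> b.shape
(3, 3)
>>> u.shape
(7, 2, 3, 23)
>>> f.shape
(7, 3)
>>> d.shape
(17,)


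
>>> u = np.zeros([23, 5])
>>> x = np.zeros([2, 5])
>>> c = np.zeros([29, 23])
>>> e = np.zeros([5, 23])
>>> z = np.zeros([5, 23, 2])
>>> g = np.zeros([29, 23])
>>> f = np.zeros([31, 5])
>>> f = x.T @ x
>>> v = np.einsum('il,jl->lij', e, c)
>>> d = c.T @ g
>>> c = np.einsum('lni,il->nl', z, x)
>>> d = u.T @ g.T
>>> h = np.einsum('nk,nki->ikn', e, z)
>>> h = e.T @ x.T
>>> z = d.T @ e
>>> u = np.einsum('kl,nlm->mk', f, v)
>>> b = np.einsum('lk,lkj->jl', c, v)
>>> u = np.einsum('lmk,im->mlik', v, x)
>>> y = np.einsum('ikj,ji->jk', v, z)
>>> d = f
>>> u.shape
(5, 23, 2, 29)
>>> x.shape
(2, 5)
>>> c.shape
(23, 5)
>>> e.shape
(5, 23)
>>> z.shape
(29, 23)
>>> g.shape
(29, 23)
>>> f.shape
(5, 5)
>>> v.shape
(23, 5, 29)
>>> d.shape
(5, 5)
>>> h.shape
(23, 2)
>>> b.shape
(29, 23)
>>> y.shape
(29, 5)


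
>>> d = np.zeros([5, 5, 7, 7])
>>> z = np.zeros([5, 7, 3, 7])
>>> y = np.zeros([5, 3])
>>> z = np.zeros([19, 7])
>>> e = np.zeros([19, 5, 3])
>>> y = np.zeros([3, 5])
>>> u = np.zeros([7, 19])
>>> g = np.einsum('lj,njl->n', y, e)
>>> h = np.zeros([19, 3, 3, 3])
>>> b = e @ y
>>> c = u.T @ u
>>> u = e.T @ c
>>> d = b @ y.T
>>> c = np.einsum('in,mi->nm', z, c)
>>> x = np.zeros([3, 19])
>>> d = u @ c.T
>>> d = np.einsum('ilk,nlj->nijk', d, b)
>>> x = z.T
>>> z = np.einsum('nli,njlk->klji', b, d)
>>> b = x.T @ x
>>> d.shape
(19, 3, 5, 7)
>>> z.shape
(7, 5, 3, 5)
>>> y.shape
(3, 5)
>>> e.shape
(19, 5, 3)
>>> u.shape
(3, 5, 19)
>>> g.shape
(19,)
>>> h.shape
(19, 3, 3, 3)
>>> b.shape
(19, 19)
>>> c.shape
(7, 19)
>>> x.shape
(7, 19)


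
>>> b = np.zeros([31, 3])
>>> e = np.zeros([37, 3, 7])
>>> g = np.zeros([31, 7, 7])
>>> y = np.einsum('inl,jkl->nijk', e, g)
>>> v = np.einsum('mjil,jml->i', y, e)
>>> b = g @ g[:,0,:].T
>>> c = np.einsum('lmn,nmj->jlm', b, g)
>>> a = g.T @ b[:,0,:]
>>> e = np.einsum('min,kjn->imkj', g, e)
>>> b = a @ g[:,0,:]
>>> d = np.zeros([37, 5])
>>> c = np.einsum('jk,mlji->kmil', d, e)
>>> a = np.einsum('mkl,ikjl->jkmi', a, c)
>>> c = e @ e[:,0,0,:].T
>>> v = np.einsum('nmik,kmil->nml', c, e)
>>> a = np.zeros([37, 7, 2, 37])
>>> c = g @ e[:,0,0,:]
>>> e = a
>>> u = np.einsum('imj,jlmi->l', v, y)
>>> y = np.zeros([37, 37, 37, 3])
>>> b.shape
(7, 7, 7)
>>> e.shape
(37, 7, 2, 37)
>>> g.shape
(31, 7, 7)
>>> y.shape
(37, 37, 37, 3)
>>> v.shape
(7, 31, 3)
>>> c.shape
(31, 7, 3)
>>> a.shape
(37, 7, 2, 37)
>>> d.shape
(37, 5)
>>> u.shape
(37,)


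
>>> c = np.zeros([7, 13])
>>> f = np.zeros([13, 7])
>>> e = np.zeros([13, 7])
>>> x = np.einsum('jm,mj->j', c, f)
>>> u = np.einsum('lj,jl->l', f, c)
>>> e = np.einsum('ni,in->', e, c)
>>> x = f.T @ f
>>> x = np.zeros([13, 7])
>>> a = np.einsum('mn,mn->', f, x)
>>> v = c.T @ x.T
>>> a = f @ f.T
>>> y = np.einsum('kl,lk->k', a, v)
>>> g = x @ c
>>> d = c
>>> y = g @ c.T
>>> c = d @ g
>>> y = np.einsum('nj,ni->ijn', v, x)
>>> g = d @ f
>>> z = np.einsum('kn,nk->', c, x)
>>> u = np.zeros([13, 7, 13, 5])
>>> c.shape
(7, 13)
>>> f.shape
(13, 7)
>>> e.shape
()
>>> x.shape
(13, 7)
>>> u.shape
(13, 7, 13, 5)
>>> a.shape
(13, 13)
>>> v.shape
(13, 13)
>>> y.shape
(7, 13, 13)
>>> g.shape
(7, 7)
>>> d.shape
(7, 13)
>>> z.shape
()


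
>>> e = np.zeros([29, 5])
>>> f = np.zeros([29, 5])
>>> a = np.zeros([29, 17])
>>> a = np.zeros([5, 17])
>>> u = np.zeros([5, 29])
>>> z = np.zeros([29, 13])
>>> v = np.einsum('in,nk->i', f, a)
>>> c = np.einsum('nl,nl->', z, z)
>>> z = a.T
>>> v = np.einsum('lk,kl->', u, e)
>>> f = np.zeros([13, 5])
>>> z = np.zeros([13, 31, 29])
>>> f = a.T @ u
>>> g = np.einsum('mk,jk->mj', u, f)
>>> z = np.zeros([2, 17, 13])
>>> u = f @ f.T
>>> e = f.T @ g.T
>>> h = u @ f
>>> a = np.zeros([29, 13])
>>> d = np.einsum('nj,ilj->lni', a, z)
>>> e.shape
(29, 5)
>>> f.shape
(17, 29)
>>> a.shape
(29, 13)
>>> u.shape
(17, 17)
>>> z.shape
(2, 17, 13)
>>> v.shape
()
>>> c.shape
()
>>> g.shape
(5, 17)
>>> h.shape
(17, 29)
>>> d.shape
(17, 29, 2)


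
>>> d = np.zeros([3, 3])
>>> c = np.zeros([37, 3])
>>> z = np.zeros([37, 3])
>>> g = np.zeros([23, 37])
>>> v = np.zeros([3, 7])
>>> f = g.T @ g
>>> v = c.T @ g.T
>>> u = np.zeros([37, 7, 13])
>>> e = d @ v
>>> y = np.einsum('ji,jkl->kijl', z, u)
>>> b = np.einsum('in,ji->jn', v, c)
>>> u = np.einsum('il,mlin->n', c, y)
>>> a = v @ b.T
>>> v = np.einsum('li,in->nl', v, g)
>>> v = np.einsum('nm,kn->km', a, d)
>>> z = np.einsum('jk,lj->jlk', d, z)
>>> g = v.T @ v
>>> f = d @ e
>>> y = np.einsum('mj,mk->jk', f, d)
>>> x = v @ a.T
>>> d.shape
(3, 3)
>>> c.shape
(37, 3)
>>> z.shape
(3, 37, 3)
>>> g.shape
(37, 37)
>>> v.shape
(3, 37)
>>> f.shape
(3, 23)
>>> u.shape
(13,)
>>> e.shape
(3, 23)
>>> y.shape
(23, 3)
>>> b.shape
(37, 23)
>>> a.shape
(3, 37)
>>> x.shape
(3, 3)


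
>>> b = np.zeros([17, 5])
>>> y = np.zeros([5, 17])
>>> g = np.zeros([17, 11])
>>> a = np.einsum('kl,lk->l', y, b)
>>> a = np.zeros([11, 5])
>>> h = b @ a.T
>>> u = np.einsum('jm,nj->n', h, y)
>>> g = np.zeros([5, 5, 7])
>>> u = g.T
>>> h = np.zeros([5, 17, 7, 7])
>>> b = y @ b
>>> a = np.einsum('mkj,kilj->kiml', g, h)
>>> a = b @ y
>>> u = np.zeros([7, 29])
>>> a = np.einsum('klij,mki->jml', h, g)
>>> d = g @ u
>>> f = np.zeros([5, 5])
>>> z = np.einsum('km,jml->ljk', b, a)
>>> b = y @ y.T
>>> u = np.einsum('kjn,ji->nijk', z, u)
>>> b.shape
(5, 5)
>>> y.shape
(5, 17)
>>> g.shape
(5, 5, 7)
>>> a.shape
(7, 5, 17)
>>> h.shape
(5, 17, 7, 7)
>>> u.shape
(5, 29, 7, 17)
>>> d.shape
(5, 5, 29)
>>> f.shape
(5, 5)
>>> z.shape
(17, 7, 5)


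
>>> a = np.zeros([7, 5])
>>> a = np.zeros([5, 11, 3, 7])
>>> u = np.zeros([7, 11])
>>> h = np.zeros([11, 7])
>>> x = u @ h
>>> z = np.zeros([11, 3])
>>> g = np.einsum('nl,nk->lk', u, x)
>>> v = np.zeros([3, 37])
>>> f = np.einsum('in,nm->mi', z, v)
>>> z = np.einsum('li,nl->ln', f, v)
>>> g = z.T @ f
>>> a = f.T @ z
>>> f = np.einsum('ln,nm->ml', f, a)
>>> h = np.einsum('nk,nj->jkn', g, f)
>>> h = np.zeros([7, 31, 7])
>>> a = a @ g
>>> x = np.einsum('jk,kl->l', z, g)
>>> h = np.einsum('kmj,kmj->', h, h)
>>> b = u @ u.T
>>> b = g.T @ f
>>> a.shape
(11, 11)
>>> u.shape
(7, 11)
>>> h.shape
()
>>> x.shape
(11,)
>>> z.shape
(37, 3)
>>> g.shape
(3, 11)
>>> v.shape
(3, 37)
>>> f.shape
(3, 37)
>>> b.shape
(11, 37)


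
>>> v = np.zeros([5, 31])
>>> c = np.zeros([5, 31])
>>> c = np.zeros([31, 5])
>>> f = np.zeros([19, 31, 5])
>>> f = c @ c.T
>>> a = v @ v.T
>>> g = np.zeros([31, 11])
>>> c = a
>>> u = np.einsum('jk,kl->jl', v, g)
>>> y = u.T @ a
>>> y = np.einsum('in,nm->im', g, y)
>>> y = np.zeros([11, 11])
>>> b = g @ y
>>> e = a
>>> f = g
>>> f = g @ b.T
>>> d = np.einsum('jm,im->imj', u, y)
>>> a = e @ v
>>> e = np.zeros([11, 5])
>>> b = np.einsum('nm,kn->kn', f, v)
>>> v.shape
(5, 31)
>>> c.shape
(5, 5)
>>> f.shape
(31, 31)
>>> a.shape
(5, 31)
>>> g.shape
(31, 11)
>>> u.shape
(5, 11)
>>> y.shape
(11, 11)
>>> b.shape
(5, 31)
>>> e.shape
(11, 5)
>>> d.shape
(11, 11, 5)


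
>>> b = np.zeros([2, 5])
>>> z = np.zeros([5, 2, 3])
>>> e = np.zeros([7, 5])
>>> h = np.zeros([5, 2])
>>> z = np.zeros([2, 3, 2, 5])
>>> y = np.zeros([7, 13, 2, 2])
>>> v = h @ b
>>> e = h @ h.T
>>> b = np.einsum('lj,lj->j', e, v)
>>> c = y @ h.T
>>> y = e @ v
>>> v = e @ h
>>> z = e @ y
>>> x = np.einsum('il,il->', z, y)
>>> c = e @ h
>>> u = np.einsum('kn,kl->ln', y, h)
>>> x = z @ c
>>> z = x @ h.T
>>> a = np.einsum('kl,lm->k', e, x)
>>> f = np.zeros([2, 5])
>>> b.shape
(5,)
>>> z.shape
(5, 5)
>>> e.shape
(5, 5)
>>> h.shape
(5, 2)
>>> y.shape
(5, 5)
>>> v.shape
(5, 2)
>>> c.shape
(5, 2)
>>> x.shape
(5, 2)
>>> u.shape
(2, 5)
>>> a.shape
(5,)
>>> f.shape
(2, 5)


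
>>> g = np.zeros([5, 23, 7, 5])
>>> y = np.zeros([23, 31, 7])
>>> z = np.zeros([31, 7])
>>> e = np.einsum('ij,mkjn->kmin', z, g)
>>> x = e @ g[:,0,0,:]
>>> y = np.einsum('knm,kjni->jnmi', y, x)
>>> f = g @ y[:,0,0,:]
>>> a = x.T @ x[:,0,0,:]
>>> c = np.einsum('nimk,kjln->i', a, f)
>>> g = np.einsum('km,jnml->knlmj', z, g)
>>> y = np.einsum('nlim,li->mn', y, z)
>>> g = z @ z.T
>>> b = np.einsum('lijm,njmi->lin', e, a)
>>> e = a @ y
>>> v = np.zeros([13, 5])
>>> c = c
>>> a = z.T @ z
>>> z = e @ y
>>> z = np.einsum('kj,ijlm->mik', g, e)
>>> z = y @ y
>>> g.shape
(31, 31)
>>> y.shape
(5, 5)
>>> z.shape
(5, 5)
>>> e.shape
(5, 31, 5, 5)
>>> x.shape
(23, 5, 31, 5)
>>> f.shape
(5, 23, 7, 5)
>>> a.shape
(7, 7)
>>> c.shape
(31,)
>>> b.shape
(23, 5, 5)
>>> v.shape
(13, 5)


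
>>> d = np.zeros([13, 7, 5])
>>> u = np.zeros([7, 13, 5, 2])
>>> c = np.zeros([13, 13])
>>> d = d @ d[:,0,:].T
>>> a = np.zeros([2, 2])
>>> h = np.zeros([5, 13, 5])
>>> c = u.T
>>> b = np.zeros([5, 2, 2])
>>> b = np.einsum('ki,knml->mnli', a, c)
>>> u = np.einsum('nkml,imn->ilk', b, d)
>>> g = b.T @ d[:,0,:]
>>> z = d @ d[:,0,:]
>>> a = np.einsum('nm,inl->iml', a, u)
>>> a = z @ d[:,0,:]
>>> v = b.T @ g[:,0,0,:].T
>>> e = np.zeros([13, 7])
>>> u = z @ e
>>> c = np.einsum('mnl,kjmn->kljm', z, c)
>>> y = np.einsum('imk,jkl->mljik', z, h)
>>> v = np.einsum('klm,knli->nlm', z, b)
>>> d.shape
(13, 7, 13)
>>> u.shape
(13, 7, 7)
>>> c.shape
(2, 13, 5, 13)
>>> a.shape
(13, 7, 13)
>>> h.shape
(5, 13, 5)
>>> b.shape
(13, 5, 7, 2)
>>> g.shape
(2, 7, 5, 13)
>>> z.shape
(13, 7, 13)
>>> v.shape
(5, 7, 13)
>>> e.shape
(13, 7)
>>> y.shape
(7, 5, 5, 13, 13)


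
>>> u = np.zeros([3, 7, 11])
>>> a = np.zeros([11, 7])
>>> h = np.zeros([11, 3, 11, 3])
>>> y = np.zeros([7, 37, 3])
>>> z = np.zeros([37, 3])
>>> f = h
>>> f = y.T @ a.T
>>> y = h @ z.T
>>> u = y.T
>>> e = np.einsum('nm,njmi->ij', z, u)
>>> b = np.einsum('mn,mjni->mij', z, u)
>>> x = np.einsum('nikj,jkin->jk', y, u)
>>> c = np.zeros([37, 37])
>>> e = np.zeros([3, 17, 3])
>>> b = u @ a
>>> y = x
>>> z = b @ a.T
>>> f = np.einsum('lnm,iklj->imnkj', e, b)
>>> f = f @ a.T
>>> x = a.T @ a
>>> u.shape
(37, 11, 3, 11)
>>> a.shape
(11, 7)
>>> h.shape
(11, 3, 11, 3)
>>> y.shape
(37, 11)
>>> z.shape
(37, 11, 3, 11)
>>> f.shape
(37, 3, 17, 11, 11)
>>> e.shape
(3, 17, 3)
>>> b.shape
(37, 11, 3, 7)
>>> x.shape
(7, 7)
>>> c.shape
(37, 37)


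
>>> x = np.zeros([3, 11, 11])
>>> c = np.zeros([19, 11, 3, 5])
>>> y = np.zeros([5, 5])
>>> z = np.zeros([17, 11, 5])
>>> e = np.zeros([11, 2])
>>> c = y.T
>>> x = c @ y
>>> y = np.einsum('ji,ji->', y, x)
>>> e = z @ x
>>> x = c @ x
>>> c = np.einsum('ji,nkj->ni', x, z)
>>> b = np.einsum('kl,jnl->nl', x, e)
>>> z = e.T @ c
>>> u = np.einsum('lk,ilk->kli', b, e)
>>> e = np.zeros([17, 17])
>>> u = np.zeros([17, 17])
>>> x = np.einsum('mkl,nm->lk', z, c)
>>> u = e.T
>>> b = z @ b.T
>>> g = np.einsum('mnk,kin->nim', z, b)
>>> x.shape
(5, 11)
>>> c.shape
(17, 5)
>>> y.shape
()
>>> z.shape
(5, 11, 5)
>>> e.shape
(17, 17)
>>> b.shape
(5, 11, 11)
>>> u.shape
(17, 17)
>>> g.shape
(11, 11, 5)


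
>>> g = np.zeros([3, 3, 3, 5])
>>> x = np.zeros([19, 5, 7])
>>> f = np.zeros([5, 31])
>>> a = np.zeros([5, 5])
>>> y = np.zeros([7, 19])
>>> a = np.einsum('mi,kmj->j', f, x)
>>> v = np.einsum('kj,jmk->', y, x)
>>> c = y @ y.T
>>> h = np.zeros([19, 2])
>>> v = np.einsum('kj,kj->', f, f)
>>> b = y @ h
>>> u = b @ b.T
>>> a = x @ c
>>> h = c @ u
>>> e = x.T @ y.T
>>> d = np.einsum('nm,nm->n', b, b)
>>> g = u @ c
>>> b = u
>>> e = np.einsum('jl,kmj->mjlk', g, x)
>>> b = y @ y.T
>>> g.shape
(7, 7)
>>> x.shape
(19, 5, 7)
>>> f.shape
(5, 31)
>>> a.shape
(19, 5, 7)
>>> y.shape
(7, 19)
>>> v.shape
()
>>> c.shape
(7, 7)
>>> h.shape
(7, 7)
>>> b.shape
(7, 7)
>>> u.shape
(7, 7)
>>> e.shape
(5, 7, 7, 19)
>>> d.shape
(7,)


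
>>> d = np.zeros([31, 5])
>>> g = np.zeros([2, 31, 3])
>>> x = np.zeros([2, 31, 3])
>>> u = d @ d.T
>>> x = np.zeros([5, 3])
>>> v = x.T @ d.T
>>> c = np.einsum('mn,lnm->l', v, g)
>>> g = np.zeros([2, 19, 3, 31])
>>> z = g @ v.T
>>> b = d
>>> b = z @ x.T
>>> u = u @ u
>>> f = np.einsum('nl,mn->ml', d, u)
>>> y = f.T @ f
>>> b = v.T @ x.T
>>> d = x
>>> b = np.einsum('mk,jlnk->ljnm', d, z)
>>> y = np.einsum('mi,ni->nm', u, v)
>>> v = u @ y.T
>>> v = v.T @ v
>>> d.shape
(5, 3)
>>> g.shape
(2, 19, 3, 31)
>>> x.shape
(5, 3)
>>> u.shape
(31, 31)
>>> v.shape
(3, 3)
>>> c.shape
(2,)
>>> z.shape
(2, 19, 3, 3)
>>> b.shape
(19, 2, 3, 5)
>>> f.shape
(31, 5)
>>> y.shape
(3, 31)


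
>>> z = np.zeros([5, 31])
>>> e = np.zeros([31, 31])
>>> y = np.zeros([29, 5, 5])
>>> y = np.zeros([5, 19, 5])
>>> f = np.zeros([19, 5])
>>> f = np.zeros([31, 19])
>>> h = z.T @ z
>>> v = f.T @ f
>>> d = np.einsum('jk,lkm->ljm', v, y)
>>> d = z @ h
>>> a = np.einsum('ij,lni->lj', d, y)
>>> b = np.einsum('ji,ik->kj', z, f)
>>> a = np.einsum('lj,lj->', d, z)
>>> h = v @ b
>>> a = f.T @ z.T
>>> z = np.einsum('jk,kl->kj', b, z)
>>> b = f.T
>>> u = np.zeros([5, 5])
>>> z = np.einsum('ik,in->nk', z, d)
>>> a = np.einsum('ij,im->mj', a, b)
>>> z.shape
(31, 19)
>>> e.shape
(31, 31)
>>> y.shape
(5, 19, 5)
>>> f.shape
(31, 19)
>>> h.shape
(19, 5)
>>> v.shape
(19, 19)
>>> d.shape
(5, 31)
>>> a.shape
(31, 5)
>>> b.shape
(19, 31)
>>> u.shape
(5, 5)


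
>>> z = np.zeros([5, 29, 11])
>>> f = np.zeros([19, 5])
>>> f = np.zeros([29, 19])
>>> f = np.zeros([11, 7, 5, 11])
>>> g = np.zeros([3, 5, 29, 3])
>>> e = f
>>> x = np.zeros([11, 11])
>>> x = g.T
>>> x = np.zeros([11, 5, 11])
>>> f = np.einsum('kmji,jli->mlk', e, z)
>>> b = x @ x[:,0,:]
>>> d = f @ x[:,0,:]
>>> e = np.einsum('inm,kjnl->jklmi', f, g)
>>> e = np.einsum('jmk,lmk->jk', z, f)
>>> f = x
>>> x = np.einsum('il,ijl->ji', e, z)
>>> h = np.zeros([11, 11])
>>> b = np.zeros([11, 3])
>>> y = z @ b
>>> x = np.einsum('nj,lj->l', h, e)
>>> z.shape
(5, 29, 11)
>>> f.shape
(11, 5, 11)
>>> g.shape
(3, 5, 29, 3)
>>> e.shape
(5, 11)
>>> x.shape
(5,)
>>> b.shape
(11, 3)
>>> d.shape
(7, 29, 11)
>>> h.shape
(11, 11)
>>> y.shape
(5, 29, 3)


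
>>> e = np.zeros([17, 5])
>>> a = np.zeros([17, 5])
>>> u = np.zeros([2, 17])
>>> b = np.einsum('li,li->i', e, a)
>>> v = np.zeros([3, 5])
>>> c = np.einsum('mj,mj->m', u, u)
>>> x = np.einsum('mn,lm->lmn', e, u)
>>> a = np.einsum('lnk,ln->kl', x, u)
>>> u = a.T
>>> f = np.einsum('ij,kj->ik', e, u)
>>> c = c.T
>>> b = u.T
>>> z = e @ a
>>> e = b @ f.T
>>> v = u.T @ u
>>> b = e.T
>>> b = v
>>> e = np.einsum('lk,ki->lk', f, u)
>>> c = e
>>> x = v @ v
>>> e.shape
(17, 2)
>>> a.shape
(5, 2)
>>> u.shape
(2, 5)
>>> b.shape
(5, 5)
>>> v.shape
(5, 5)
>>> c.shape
(17, 2)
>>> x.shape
(5, 5)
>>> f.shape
(17, 2)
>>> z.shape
(17, 2)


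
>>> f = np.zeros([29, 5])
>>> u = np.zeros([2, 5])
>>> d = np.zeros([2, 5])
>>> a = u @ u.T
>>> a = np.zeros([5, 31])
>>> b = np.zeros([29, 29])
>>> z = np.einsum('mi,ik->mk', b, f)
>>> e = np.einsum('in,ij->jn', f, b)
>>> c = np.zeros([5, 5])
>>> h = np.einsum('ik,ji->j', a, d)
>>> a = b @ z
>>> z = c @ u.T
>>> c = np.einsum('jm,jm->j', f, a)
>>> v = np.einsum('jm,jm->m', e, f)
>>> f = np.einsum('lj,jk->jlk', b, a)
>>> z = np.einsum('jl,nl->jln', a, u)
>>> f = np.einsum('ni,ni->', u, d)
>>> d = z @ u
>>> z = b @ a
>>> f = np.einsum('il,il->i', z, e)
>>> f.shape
(29,)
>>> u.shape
(2, 5)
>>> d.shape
(29, 5, 5)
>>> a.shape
(29, 5)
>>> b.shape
(29, 29)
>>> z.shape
(29, 5)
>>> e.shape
(29, 5)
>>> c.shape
(29,)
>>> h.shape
(2,)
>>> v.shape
(5,)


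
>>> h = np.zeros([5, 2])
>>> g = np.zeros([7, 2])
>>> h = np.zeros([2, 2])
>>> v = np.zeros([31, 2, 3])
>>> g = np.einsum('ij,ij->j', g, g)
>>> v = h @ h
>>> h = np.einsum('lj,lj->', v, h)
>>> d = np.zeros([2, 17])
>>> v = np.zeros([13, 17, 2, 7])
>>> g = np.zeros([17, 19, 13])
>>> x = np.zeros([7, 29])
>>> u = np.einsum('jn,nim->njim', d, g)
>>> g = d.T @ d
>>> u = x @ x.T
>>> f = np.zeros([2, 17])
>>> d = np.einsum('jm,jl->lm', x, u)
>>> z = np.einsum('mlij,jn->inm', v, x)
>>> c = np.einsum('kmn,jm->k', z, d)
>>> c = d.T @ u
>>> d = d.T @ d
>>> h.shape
()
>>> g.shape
(17, 17)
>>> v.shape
(13, 17, 2, 7)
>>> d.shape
(29, 29)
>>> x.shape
(7, 29)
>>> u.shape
(7, 7)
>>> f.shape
(2, 17)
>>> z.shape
(2, 29, 13)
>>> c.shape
(29, 7)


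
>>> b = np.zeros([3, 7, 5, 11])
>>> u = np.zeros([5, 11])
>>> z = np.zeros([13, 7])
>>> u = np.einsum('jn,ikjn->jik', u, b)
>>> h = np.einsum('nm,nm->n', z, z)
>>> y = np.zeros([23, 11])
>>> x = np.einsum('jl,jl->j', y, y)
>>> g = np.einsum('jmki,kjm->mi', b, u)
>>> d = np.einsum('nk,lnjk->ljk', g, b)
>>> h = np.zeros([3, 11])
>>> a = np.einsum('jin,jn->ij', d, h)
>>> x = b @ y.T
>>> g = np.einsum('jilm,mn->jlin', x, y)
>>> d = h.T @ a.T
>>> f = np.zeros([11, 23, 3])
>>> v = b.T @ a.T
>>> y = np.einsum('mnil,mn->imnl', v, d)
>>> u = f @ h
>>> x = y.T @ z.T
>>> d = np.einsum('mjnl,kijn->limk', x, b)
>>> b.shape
(3, 7, 5, 11)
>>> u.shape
(11, 23, 11)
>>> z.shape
(13, 7)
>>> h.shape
(3, 11)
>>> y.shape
(7, 11, 5, 5)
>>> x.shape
(5, 5, 11, 13)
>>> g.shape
(3, 5, 7, 11)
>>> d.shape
(13, 7, 5, 3)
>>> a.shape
(5, 3)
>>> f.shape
(11, 23, 3)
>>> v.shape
(11, 5, 7, 5)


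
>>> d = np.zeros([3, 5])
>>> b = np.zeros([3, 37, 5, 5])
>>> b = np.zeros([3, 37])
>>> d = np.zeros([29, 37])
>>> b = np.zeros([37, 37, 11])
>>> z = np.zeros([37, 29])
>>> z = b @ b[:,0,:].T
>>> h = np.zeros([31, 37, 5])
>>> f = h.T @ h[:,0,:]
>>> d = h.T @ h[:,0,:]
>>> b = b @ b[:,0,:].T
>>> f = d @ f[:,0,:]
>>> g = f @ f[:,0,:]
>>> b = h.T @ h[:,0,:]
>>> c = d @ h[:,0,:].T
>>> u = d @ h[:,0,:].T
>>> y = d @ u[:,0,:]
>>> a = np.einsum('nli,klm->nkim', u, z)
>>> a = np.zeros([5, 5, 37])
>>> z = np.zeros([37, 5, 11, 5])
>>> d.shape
(5, 37, 5)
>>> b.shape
(5, 37, 5)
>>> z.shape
(37, 5, 11, 5)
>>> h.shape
(31, 37, 5)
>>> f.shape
(5, 37, 5)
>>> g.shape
(5, 37, 5)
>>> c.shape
(5, 37, 31)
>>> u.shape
(5, 37, 31)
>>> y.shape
(5, 37, 31)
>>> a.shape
(5, 5, 37)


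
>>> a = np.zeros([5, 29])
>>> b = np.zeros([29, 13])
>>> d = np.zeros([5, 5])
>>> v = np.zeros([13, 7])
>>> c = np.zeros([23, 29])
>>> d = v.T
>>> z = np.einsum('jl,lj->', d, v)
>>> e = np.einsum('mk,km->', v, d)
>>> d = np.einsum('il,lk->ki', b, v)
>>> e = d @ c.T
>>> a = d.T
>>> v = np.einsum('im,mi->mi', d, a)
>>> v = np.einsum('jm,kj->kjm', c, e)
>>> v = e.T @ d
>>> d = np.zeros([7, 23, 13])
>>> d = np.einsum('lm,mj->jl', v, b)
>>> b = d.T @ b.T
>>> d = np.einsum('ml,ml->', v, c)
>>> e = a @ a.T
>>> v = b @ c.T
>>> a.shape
(29, 7)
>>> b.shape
(23, 29)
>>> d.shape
()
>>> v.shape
(23, 23)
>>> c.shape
(23, 29)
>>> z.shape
()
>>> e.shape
(29, 29)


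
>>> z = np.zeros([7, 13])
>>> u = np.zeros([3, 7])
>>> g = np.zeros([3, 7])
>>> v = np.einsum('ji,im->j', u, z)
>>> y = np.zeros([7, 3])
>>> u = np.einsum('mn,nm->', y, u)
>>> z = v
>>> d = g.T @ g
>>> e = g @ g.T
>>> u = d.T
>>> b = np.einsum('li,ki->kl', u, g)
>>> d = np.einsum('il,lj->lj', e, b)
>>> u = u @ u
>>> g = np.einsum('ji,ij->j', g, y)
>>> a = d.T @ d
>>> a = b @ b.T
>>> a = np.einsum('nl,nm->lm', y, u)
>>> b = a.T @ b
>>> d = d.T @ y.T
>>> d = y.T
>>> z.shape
(3,)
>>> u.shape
(7, 7)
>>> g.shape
(3,)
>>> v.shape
(3,)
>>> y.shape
(7, 3)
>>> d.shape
(3, 7)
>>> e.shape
(3, 3)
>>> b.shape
(7, 7)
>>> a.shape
(3, 7)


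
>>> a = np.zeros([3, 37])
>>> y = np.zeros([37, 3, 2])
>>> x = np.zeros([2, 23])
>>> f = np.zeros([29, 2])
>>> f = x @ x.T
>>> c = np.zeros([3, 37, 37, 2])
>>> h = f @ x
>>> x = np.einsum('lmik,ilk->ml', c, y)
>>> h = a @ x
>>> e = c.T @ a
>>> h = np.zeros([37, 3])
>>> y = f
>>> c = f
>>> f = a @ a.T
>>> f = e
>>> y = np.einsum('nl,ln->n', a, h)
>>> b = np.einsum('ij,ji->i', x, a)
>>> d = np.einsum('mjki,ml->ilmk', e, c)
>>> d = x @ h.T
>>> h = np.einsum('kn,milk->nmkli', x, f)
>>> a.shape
(3, 37)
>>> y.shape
(3,)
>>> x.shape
(37, 3)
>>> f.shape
(2, 37, 37, 37)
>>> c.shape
(2, 2)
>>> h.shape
(3, 2, 37, 37, 37)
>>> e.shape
(2, 37, 37, 37)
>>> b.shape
(37,)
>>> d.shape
(37, 37)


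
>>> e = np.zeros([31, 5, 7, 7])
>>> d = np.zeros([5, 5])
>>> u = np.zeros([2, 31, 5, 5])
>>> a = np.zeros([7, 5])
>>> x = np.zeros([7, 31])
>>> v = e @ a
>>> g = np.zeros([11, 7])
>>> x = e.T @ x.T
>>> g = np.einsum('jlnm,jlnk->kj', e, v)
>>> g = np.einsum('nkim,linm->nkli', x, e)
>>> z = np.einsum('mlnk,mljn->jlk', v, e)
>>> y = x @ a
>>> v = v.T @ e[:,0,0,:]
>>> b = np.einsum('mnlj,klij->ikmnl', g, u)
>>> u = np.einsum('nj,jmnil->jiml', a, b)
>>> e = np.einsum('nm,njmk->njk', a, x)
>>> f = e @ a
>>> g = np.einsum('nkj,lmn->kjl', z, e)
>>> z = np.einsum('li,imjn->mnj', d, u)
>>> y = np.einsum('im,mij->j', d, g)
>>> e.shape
(7, 7, 7)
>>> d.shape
(5, 5)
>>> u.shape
(5, 7, 2, 31)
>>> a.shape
(7, 5)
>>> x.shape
(7, 7, 5, 7)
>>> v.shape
(5, 7, 5, 7)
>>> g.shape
(5, 5, 7)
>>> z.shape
(7, 31, 2)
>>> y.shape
(7,)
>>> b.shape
(5, 2, 7, 7, 31)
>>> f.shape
(7, 7, 5)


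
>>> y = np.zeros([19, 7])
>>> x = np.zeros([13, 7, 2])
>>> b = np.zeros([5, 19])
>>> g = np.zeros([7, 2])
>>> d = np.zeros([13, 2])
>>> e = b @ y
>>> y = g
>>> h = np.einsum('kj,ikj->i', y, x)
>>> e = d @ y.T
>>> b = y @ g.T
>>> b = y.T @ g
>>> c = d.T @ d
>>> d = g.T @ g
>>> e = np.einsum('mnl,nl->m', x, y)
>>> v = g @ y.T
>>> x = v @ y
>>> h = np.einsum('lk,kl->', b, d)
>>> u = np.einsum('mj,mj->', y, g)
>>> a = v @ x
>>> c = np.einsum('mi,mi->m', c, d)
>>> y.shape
(7, 2)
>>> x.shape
(7, 2)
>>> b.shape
(2, 2)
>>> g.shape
(7, 2)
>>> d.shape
(2, 2)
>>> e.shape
(13,)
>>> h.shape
()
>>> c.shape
(2,)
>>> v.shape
(7, 7)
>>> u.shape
()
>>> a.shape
(7, 2)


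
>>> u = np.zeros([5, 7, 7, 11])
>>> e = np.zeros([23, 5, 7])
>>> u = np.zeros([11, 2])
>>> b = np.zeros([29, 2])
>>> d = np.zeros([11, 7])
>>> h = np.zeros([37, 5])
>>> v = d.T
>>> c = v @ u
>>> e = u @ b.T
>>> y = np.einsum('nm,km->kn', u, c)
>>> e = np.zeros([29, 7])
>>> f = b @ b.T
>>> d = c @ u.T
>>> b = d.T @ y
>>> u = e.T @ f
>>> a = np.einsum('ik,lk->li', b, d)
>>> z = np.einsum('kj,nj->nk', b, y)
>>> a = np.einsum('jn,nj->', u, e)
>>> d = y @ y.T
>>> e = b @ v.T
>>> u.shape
(7, 29)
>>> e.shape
(11, 7)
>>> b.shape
(11, 11)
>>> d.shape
(7, 7)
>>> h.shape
(37, 5)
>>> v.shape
(7, 11)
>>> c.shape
(7, 2)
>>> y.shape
(7, 11)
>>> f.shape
(29, 29)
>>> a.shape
()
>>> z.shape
(7, 11)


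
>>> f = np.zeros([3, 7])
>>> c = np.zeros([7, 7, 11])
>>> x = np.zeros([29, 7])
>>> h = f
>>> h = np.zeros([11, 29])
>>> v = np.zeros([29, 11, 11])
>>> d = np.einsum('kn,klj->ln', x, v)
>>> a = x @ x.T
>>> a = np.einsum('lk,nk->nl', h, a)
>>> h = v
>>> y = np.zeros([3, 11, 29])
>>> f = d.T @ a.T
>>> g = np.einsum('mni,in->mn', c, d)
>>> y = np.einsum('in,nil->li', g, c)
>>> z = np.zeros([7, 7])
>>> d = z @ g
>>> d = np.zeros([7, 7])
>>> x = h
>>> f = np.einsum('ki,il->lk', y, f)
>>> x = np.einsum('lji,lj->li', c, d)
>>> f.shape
(29, 11)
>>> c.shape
(7, 7, 11)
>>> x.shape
(7, 11)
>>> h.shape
(29, 11, 11)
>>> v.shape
(29, 11, 11)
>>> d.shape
(7, 7)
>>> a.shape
(29, 11)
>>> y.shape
(11, 7)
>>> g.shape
(7, 7)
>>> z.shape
(7, 7)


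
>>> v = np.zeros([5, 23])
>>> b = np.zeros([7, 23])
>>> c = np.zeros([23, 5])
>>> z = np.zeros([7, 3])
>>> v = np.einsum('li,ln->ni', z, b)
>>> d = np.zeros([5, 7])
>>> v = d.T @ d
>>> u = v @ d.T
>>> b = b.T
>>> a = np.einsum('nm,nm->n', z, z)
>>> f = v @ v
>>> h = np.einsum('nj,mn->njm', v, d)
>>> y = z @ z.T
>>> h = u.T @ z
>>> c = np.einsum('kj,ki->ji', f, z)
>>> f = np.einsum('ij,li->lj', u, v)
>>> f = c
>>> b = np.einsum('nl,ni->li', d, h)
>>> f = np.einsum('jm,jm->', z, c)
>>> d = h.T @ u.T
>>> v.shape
(7, 7)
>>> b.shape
(7, 3)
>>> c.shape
(7, 3)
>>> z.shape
(7, 3)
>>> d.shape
(3, 7)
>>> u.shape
(7, 5)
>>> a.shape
(7,)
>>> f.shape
()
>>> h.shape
(5, 3)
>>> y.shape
(7, 7)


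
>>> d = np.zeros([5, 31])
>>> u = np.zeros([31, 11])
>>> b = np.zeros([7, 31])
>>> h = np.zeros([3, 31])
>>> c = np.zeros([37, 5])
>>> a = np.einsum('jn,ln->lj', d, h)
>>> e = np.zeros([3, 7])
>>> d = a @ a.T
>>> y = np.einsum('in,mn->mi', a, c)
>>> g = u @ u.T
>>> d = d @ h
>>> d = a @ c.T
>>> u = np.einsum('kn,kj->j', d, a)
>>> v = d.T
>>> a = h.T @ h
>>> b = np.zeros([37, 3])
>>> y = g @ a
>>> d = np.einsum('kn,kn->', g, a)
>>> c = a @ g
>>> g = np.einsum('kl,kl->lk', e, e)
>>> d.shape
()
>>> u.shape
(5,)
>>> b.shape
(37, 3)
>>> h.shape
(3, 31)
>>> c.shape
(31, 31)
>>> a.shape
(31, 31)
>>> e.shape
(3, 7)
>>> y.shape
(31, 31)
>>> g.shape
(7, 3)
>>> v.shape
(37, 3)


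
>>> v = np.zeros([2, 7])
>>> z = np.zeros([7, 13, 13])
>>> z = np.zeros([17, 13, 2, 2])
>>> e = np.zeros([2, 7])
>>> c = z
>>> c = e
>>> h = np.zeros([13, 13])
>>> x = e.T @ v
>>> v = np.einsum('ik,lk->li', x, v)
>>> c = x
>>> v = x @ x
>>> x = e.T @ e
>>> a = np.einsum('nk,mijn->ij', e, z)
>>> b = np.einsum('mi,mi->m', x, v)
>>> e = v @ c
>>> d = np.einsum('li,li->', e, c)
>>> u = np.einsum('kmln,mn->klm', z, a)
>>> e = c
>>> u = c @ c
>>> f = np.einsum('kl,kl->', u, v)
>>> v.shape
(7, 7)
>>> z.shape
(17, 13, 2, 2)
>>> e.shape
(7, 7)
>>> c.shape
(7, 7)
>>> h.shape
(13, 13)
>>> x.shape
(7, 7)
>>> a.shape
(13, 2)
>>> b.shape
(7,)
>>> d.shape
()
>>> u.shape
(7, 7)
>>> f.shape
()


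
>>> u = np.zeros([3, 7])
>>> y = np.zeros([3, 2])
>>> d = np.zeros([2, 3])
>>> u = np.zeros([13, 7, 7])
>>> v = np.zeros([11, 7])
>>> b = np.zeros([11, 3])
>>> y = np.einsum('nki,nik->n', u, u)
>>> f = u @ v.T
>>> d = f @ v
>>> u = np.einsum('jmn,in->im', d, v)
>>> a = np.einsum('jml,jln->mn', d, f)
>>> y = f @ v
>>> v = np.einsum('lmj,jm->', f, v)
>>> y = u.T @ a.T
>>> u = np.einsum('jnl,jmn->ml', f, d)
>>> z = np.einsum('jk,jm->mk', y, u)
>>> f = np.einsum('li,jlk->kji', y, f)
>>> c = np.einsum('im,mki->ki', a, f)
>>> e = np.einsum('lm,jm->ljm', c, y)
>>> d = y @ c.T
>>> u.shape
(7, 11)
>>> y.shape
(7, 7)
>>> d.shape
(7, 13)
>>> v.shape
()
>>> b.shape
(11, 3)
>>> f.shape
(11, 13, 7)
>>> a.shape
(7, 11)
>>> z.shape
(11, 7)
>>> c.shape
(13, 7)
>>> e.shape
(13, 7, 7)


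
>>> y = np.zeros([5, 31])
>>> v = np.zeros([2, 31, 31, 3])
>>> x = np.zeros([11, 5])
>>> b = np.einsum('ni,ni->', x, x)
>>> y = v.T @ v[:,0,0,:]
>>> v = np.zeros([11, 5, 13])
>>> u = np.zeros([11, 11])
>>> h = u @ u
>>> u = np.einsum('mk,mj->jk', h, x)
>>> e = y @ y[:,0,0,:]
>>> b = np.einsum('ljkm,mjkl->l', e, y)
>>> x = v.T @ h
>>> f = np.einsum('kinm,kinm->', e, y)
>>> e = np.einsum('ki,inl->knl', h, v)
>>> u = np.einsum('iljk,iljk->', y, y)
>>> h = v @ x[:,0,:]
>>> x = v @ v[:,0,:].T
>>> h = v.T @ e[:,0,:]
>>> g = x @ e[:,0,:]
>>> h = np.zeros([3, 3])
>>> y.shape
(3, 31, 31, 3)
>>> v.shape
(11, 5, 13)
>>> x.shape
(11, 5, 11)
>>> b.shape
(3,)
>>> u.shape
()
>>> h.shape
(3, 3)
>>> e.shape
(11, 5, 13)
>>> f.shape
()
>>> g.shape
(11, 5, 13)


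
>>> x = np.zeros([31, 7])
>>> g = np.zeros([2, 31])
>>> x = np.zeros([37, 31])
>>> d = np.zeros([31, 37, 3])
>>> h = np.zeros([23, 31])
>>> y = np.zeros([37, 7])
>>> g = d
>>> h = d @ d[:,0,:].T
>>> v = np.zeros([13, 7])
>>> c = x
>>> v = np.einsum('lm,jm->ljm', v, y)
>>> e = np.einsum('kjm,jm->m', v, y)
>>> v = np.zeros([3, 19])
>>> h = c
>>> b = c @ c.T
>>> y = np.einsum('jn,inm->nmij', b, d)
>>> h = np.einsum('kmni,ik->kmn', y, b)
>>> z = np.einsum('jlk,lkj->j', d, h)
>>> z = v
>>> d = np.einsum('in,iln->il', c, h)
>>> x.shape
(37, 31)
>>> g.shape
(31, 37, 3)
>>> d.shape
(37, 3)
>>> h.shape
(37, 3, 31)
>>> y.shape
(37, 3, 31, 37)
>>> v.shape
(3, 19)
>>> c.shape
(37, 31)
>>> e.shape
(7,)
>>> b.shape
(37, 37)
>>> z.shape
(3, 19)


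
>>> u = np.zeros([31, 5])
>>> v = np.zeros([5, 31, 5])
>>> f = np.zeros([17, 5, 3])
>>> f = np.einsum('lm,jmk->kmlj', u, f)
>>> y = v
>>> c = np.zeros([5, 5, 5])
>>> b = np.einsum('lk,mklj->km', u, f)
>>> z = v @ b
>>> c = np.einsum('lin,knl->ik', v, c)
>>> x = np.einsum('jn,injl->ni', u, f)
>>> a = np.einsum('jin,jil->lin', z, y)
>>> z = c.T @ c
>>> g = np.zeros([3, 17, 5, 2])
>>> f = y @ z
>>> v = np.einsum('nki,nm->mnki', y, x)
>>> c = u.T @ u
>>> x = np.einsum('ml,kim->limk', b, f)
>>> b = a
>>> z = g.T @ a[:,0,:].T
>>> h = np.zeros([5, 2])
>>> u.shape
(31, 5)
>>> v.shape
(3, 5, 31, 5)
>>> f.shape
(5, 31, 5)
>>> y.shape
(5, 31, 5)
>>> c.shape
(5, 5)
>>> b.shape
(5, 31, 3)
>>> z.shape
(2, 5, 17, 5)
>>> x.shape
(3, 31, 5, 5)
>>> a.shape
(5, 31, 3)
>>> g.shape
(3, 17, 5, 2)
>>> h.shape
(5, 2)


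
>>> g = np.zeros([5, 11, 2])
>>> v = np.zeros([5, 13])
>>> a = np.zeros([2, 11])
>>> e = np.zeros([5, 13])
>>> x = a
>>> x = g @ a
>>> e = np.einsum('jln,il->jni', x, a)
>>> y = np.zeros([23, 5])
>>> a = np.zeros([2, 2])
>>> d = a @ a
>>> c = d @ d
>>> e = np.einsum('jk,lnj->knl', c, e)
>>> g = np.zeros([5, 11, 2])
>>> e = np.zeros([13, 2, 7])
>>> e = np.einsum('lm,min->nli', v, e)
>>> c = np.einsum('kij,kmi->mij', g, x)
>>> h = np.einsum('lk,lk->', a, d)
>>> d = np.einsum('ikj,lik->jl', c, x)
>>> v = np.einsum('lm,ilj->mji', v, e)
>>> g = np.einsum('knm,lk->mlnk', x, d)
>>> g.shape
(11, 2, 11, 5)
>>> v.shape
(13, 2, 7)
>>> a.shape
(2, 2)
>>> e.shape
(7, 5, 2)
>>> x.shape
(5, 11, 11)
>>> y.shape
(23, 5)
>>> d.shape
(2, 5)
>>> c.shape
(11, 11, 2)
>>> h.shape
()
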